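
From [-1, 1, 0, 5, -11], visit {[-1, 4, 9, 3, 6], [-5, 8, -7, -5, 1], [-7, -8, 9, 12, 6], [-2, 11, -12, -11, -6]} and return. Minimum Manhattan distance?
180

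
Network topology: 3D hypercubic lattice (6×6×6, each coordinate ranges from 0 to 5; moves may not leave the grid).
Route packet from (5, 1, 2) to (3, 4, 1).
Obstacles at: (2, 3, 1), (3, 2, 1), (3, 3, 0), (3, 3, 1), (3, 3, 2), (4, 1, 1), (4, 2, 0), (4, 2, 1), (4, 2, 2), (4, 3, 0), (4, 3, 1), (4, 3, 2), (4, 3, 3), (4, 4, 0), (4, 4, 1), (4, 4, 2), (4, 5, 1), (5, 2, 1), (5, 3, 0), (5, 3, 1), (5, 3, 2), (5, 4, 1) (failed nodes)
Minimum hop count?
8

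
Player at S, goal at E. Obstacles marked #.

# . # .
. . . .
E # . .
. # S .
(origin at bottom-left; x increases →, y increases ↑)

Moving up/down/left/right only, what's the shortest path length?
5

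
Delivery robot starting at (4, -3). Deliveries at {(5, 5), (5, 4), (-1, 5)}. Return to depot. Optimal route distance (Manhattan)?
28
(one optimal route: (4, -3) → (5, 4) → (5, 5) → (-1, 5) → (4, -3))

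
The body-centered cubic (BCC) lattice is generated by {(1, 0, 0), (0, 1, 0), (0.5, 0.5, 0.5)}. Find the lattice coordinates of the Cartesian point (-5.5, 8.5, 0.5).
-6b₁ + 8b₂ + b₃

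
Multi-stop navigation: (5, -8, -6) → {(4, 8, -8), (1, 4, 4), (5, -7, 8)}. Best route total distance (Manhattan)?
53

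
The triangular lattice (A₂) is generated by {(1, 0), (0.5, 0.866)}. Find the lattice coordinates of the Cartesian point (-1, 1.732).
-2b₁ + 2b₂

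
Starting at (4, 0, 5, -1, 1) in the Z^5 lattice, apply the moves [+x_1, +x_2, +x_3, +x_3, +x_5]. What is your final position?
(5, 1, 7, -1, 2)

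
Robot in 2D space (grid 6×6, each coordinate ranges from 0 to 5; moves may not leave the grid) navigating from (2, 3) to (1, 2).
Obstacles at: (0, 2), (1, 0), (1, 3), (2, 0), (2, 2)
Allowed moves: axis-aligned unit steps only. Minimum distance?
6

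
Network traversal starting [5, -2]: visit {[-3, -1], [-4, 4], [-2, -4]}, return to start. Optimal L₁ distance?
34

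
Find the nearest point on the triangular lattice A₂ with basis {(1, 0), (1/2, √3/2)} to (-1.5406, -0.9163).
(-1.5, -0.866)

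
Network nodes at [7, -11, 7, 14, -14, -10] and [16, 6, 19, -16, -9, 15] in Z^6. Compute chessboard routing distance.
30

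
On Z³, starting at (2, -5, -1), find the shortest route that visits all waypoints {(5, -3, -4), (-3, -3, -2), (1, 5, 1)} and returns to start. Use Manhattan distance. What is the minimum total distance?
46
(one optimal route: (2, -5, -1) → (5, -3, -4) → (-3, -3, -2) → (1, 5, 1) → (2, -5, -1))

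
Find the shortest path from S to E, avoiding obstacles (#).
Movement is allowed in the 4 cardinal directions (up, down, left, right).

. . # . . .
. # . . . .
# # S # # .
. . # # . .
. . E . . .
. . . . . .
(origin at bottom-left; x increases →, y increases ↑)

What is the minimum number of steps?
10
(one shortest path: (2, 3) → (2, 4) → (3, 4) → (4, 4) → (5, 4) → (5, 3) → (5, 2) → (4, 2) → (4, 1) → (3, 1) → (2, 1))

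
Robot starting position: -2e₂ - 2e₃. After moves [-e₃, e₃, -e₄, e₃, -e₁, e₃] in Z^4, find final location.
(-1, -2, 0, -1)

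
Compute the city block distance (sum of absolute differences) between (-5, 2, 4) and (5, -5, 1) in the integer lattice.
20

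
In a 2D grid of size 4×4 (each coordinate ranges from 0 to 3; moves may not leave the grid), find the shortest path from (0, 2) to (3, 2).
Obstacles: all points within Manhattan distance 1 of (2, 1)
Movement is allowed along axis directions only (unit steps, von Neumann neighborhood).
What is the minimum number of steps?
5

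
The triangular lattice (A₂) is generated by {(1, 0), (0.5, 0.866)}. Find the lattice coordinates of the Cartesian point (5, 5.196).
2b₁ + 6b₂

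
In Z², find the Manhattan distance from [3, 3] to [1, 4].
3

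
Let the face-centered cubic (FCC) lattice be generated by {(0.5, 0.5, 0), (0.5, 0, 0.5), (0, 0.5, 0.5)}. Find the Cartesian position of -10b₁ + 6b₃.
(-5, -2, 3)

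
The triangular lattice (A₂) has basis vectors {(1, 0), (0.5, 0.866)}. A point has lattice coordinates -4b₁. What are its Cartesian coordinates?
(-4, 0)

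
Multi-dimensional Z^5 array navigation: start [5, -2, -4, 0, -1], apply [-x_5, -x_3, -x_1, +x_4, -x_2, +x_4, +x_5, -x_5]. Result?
(4, -3, -5, 2, -2)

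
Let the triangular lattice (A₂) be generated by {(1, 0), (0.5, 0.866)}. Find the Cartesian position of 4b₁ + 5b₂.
(6.5, 4.33)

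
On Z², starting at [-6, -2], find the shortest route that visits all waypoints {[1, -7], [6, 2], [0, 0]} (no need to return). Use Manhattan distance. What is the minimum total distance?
28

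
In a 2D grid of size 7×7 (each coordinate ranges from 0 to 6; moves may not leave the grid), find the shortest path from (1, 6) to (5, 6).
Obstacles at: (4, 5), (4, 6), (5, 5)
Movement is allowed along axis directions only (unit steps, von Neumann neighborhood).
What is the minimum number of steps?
10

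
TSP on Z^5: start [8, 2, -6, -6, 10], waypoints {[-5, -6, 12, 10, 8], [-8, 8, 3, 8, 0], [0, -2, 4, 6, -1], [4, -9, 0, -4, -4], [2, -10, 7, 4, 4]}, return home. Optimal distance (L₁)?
192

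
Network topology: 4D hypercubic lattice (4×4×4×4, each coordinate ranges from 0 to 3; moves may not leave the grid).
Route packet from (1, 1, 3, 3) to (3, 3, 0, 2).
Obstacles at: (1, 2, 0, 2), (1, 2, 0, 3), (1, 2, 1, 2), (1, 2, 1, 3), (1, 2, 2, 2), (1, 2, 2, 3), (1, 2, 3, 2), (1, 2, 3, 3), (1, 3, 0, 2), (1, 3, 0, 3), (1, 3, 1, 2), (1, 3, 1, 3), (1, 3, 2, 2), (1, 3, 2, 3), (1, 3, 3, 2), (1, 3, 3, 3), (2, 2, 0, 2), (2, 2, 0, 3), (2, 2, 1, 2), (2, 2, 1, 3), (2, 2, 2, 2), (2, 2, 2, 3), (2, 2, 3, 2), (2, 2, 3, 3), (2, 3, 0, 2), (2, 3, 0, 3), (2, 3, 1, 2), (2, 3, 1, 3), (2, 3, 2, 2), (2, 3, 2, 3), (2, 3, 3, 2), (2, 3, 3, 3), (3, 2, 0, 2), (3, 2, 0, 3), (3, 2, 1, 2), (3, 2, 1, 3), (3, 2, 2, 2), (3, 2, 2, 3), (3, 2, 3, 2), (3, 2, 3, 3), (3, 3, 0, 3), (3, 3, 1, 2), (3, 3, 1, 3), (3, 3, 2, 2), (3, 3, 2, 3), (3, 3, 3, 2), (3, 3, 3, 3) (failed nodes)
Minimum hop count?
10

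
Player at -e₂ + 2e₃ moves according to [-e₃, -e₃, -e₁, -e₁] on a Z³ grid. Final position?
(-2, -1, 0)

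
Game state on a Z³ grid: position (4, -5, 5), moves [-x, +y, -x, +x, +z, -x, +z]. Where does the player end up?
(2, -4, 7)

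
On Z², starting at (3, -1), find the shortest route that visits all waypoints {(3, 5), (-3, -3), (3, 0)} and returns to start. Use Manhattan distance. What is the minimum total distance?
28
(one optimal route: (3, -1) → (3, 5) → (3, 0) → (-3, -3) → (3, -1))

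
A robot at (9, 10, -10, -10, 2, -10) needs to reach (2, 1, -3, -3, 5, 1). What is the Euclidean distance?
18.9209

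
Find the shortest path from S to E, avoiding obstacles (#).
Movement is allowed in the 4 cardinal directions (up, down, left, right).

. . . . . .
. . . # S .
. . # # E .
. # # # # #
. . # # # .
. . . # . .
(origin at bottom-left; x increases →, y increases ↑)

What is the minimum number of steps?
1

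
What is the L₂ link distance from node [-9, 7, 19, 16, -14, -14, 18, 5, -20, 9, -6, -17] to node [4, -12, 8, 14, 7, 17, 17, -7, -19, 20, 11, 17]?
61.3922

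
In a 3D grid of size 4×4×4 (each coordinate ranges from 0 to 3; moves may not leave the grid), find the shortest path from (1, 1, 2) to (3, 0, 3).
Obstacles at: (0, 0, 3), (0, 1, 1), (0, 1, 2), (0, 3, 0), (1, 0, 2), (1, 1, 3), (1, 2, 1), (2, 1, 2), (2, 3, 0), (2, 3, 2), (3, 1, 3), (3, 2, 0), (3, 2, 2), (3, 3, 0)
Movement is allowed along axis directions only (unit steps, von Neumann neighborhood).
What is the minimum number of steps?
6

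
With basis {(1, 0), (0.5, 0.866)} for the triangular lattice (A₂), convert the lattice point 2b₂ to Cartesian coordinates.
(1, 1.732)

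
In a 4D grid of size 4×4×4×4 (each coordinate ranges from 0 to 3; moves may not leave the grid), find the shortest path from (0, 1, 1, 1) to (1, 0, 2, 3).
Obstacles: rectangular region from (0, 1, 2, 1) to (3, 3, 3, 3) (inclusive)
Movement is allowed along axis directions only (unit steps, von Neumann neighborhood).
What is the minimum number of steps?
5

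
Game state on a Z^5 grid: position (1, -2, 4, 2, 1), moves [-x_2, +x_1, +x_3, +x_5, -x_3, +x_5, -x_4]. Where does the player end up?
(2, -3, 4, 1, 3)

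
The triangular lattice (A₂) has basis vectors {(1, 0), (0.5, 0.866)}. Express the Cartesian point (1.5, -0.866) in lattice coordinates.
2b₁ - b₂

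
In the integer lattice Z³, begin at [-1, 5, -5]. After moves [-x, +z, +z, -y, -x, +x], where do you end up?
(-2, 4, -3)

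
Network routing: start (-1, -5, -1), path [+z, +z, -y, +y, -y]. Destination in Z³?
(-1, -6, 1)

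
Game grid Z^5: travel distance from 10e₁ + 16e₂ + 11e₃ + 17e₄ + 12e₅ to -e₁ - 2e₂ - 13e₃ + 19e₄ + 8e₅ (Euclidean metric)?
32.2645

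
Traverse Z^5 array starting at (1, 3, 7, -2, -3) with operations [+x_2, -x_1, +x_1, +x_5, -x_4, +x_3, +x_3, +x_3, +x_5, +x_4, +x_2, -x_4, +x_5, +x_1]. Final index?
(2, 5, 10, -3, 0)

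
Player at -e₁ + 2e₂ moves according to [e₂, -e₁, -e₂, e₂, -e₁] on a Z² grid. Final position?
(-3, 3)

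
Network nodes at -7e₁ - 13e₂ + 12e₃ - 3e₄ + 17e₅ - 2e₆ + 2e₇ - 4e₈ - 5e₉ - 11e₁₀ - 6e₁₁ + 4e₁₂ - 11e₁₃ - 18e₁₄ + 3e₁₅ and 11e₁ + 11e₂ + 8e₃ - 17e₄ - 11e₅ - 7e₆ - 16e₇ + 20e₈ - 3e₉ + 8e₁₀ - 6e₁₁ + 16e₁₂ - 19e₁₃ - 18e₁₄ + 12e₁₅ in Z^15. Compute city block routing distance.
185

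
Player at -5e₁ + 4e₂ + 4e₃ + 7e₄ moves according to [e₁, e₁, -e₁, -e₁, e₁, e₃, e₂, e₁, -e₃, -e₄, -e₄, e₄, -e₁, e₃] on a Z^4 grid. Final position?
(-4, 5, 5, 6)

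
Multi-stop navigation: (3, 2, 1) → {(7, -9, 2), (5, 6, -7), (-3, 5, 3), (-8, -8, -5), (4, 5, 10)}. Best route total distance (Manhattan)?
93
(one optimal route: (3, 2, 1) → (-3, 5, 3) → (4, 5, 10) → (5, 6, -7) → (7, -9, 2) → (-8, -8, -5))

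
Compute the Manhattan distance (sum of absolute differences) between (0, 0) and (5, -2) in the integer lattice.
7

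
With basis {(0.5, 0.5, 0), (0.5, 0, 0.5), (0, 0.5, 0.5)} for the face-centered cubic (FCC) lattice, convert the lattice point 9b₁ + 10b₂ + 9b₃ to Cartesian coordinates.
(9.5, 9, 9.5)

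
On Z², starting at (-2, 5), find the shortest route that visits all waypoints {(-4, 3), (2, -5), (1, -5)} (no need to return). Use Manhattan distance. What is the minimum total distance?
18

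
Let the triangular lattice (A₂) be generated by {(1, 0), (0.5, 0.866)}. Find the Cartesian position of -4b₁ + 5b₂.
(-1.5, 4.33)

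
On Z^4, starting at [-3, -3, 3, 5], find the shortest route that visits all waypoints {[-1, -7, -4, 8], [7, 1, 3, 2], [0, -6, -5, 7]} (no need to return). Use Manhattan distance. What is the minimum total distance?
47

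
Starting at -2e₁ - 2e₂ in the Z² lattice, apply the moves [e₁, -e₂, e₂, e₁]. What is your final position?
(0, -2)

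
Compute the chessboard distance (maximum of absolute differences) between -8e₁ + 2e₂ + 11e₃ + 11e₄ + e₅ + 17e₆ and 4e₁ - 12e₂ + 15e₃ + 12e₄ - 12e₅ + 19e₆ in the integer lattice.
14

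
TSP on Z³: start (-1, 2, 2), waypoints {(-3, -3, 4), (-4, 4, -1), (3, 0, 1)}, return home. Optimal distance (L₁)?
40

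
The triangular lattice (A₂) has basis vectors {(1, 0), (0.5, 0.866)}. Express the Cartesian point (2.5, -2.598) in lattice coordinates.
4b₁ - 3b₂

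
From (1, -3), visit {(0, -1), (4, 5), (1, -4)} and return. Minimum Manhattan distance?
26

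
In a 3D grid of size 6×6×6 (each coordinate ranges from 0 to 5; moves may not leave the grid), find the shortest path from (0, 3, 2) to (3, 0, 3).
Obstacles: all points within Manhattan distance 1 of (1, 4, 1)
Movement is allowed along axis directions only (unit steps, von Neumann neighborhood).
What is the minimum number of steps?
7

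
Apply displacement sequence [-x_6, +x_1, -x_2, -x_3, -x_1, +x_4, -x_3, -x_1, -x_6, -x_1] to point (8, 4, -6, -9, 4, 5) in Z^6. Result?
(6, 3, -8, -8, 4, 3)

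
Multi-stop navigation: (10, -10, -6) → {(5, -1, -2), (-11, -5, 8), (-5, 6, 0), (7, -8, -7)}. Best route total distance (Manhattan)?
64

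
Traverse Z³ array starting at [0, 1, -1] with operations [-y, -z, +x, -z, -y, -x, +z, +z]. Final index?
(0, -1, -1)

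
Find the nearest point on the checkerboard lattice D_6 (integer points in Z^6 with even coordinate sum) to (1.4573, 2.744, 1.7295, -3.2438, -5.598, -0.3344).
(2, 3, 2, -3, -6, 0)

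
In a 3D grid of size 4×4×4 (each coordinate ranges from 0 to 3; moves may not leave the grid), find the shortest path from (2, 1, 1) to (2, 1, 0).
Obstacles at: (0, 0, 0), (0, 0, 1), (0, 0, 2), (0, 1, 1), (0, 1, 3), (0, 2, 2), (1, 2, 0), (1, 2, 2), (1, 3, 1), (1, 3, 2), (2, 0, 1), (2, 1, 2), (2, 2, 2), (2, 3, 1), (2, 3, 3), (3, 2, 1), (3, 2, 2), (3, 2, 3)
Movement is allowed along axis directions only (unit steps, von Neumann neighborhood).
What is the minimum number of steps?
1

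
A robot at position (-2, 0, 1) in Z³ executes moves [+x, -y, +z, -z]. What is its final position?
(-1, -1, 1)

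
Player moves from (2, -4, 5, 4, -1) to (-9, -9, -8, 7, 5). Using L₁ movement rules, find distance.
38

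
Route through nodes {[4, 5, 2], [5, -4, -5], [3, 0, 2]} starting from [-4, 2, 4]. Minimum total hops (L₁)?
32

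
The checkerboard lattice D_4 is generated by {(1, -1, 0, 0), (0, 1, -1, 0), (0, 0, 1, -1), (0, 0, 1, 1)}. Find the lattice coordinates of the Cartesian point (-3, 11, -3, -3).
-3b₁ + 8b₂ + 4b₃ + b₄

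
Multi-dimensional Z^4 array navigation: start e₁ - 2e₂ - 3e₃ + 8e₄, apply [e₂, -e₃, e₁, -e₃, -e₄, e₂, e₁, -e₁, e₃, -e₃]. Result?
(2, 0, -5, 7)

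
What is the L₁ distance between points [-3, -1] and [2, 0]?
6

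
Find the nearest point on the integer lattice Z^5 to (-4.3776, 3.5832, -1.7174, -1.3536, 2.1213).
(-4, 4, -2, -1, 2)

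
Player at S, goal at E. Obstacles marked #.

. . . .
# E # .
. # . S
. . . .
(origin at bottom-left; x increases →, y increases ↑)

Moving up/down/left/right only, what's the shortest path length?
5
(one shortest path: (3, 1) → (3, 2) → (3, 3) → (2, 3) → (1, 3) → (1, 2))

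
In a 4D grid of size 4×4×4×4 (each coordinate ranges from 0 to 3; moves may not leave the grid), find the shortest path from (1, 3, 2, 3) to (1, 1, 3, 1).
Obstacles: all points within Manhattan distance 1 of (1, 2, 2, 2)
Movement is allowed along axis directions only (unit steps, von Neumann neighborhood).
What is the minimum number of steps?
5
(one shortest path: (1, 3, 2, 3) → (1, 3, 3, 3) → (1, 2, 3, 3) → (1, 1, 3, 3) → (1, 1, 3, 2) → (1, 1, 3, 1))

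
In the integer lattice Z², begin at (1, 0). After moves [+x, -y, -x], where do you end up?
(1, -1)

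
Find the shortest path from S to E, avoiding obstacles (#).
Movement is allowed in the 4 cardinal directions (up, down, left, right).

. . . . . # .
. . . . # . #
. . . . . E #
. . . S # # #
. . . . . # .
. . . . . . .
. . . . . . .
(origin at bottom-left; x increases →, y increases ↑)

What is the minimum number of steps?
3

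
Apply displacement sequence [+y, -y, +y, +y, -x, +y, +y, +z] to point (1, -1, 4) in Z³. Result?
(0, 3, 5)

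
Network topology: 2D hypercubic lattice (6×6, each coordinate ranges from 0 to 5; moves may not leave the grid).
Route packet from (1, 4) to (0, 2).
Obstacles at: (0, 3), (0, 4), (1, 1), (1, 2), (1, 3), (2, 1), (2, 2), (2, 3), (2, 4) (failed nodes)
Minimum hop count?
13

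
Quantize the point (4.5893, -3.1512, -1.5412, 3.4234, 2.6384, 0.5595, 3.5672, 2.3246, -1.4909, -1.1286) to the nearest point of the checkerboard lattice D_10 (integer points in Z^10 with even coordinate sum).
(5, -3, -2, 3, 3, 1, 4, 2, -2, -1)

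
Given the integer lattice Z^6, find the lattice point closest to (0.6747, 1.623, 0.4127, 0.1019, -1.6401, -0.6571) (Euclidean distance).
(1, 2, 0, 0, -2, -1)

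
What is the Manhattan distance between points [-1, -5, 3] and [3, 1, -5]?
18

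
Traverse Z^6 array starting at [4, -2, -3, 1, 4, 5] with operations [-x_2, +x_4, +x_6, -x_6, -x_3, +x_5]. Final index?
(4, -3, -4, 2, 5, 5)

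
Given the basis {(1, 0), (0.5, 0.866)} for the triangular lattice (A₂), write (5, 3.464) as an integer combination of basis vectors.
3b₁ + 4b₂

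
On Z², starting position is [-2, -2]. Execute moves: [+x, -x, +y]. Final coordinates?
(-2, -1)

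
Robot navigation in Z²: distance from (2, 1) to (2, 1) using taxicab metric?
0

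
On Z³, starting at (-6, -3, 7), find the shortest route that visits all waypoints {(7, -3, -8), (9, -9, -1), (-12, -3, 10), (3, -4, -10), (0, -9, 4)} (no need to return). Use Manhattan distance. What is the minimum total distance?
69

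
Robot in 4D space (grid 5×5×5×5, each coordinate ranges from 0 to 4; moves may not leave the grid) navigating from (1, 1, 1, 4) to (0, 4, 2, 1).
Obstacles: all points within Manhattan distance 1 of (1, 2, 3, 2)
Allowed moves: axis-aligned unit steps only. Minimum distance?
8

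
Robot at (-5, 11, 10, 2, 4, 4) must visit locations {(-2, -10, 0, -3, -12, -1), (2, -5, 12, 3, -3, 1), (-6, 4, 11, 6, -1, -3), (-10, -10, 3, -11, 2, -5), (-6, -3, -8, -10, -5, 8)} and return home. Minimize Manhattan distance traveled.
228
(one optimal route: (-5, 11, 10, 2, 4, 4) → (-6, 4, 11, 6, -1, -3) → (2, -5, 12, 3, -3, 1) → (-2, -10, 0, -3, -12, -1) → (-10, -10, 3, -11, 2, -5) → (-6, -3, -8, -10, -5, 8) → (-5, 11, 10, 2, 4, 4))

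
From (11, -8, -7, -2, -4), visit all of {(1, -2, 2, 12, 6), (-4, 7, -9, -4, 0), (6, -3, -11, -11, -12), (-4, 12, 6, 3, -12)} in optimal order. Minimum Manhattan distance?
161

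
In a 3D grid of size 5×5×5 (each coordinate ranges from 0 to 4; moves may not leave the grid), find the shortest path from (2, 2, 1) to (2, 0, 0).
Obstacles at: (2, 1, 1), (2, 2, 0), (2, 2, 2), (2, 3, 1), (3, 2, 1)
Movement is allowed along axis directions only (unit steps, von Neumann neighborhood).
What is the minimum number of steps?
5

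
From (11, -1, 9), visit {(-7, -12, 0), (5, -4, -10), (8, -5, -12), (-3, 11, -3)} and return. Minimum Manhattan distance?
132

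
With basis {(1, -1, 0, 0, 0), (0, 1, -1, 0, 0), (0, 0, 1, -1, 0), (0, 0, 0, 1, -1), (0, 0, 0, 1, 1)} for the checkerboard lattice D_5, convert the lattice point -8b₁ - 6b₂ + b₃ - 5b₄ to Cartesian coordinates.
(-8, 2, 7, -6, 5)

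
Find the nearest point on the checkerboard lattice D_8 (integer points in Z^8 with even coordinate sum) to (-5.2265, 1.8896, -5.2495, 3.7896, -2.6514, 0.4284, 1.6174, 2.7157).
(-5, 2, -5, 4, -3, 0, 2, 3)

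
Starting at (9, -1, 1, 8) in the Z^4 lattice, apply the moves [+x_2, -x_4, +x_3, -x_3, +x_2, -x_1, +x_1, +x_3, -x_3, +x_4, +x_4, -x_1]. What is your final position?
(8, 1, 1, 9)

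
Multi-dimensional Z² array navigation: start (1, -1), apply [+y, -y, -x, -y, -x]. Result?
(-1, -2)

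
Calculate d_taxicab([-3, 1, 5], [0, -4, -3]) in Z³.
16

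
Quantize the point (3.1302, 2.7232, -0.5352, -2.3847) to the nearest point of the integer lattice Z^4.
(3, 3, -1, -2)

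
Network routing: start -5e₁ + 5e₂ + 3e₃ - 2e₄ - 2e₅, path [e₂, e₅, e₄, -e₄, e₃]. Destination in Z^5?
(-5, 6, 4, -2, -1)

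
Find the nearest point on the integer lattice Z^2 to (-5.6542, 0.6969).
(-6, 1)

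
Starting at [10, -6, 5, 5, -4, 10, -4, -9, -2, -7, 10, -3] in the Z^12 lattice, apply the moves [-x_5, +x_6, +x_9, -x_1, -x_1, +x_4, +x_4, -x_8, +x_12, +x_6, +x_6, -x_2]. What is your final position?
(8, -7, 5, 7, -5, 13, -4, -10, -1, -7, 10, -2)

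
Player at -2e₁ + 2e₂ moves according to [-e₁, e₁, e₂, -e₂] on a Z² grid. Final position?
(-2, 2)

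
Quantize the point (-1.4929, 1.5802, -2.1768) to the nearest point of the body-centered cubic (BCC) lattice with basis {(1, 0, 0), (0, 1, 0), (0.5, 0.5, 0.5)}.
(-1.5, 1.5, -2.5)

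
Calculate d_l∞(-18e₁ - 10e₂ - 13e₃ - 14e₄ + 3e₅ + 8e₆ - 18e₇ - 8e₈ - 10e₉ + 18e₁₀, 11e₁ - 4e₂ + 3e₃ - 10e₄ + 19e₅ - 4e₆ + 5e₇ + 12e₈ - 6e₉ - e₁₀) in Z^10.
29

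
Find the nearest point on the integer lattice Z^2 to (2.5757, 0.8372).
(3, 1)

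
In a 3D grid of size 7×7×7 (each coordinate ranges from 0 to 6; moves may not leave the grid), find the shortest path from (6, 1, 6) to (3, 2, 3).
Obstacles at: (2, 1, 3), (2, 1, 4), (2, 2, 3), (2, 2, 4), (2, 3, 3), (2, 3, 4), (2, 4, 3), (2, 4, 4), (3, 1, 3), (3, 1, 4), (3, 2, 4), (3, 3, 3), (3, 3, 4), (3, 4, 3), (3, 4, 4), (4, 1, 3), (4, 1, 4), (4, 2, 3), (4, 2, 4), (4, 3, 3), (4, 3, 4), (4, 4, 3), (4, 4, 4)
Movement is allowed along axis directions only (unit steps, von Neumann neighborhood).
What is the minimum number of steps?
9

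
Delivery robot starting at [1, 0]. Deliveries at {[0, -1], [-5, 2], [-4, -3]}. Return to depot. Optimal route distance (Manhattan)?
22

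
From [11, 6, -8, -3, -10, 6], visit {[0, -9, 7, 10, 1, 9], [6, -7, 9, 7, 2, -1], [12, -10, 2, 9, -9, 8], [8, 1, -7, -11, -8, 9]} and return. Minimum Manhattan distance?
182
(one optimal route: (11, 6, -8, -3, -10, 6) → (12, -10, 2, 9, -9, 8) → (0, -9, 7, 10, 1, 9) → (6, -7, 9, 7, 2, -1) → (8, 1, -7, -11, -8, 9) → (11, 6, -8, -3, -10, 6))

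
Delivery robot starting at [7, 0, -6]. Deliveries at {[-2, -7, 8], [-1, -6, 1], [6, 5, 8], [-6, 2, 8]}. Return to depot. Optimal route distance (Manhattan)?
78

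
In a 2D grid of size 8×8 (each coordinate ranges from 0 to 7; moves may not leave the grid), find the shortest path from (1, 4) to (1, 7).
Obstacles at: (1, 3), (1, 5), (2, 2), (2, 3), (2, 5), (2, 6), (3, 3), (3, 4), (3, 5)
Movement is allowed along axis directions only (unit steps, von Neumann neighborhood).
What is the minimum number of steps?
5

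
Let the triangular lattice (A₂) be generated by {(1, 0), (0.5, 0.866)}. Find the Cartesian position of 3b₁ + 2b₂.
(4, 1.732)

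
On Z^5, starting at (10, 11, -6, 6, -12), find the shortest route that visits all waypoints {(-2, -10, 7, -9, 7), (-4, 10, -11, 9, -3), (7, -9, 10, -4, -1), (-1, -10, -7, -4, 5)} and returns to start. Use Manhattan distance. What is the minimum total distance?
188
(one optimal route: (10, 11, -6, 6, -12) → (-4, 10, -11, 9, -3) → (-1, -10, -7, -4, 5) → (-2, -10, 7, -9, 7) → (7, -9, 10, -4, -1) → (10, 11, -6, 6, -12))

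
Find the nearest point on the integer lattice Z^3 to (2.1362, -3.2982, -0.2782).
(2, -3, 0)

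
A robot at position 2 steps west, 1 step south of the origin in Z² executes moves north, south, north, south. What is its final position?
(-2, -1)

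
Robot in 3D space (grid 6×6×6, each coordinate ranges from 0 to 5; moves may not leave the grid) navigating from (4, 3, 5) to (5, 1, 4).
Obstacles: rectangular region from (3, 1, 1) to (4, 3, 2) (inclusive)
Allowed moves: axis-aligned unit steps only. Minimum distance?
4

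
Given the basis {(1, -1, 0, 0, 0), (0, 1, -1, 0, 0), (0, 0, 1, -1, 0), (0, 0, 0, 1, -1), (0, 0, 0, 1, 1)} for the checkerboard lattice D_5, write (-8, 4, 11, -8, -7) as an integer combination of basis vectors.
-8b₁ - 4b₂ + 7b₃ + 3b₄ - 4b₅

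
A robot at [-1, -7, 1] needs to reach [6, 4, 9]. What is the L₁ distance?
26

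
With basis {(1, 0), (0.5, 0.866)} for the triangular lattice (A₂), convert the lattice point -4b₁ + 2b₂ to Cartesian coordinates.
(-3, 1.732)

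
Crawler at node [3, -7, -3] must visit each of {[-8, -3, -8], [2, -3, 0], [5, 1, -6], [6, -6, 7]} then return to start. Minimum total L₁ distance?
78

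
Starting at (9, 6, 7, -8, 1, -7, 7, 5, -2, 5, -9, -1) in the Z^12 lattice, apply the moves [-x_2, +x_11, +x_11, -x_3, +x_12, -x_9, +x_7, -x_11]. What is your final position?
(9, 5, 6, -8, 1, -7, 8, 5, -3, 5, -8, 0)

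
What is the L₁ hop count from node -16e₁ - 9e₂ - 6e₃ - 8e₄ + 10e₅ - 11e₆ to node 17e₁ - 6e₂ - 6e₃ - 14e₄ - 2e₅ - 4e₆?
61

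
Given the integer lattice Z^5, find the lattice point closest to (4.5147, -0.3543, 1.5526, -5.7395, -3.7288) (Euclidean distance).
(5, 0, 2, -6, -4)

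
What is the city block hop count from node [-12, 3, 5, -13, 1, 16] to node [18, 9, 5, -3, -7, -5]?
75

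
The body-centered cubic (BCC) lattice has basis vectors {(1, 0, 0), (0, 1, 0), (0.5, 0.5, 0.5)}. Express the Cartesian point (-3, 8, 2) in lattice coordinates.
-5b₁ + 6b₂ + 4b₃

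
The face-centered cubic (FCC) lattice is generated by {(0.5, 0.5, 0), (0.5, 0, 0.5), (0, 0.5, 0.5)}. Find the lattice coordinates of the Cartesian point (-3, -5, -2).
-6b₁ - 4b₃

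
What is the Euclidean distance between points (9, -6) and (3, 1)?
9.21954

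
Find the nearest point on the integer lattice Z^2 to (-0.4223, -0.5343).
(0, -1)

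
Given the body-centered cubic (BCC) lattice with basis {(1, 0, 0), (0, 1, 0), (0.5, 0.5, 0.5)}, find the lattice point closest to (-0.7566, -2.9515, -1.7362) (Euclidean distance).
(-1, -3, -2)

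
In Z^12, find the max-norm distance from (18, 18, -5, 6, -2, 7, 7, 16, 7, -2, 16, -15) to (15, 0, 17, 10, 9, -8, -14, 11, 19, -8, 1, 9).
24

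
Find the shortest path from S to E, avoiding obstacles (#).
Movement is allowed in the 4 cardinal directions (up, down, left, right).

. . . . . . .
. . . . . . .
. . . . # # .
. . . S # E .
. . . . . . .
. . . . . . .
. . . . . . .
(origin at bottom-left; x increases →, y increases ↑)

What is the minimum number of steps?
4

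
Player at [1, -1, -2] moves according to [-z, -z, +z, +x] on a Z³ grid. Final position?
(2, -1, -3)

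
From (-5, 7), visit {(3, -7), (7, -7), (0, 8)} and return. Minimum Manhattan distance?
54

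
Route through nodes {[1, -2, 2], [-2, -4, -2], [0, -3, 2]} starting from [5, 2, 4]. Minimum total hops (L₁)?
19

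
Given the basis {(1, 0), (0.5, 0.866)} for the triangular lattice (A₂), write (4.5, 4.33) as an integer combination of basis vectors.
2b₁ + 5b₂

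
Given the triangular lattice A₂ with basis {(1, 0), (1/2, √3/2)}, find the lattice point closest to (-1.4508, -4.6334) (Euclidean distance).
(-1.5, -4.33)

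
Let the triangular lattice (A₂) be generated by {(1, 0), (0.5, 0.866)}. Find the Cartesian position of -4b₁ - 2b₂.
(-5, -1.732)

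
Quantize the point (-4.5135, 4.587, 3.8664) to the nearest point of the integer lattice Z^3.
(-5, 5, 4)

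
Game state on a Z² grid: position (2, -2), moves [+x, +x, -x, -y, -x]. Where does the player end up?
(2, -3)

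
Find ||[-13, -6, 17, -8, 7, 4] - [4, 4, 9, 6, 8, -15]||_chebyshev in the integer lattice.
19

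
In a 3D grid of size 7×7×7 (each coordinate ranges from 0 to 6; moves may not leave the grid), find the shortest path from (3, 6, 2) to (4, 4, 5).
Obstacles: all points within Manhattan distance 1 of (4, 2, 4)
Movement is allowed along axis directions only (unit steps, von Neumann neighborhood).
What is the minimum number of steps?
6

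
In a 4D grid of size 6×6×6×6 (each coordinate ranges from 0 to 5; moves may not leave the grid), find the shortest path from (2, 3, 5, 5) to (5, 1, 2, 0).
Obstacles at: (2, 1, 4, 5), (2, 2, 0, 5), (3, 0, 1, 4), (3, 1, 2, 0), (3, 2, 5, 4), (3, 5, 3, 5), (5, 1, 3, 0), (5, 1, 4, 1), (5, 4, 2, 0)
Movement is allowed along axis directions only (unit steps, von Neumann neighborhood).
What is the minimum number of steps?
13
(one shortest path: (2, 3, 5, 5) → (3, 3, 5, 5) → (4, 3, 5, 5) → (5, 3, 5, 5) → (5, 2, 5, 5) → (5, 1, 5, 5) → (5, 1, 4, 5) → (5, 1, 3, 5) → (5, 1, 2, 5) → (5, 1, 2, 4) → (5, 1, 2, 3) → (5, 1, 2, 2) → (5, 1, 2, 1) → (5, 1, 2, 0))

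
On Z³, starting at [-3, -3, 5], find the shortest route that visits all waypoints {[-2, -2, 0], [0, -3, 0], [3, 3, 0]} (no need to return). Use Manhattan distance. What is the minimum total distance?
19
(one optimal route: (-3, -3, 5) → (-2, -2, 0) → (0, -3, 0) → (3, 3, 0))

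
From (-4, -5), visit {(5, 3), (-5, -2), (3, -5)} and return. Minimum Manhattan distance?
36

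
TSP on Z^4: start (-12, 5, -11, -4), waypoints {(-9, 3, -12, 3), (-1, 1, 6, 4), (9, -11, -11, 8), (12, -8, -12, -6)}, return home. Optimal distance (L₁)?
146
(one optimal route: (-12, 5, -11, -4) → (-9, 3, -12, 3) → (-1, 1, 6, 4) → (9, -11, -11, 8) → (12, -8, -12, -6) → (-12, 5, -11, -4))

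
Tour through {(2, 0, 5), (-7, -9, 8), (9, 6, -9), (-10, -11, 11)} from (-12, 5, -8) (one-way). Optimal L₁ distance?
79
(one optimal route: (-12, 5, -8) → (9, 6, -9) → (2, 0, 5) → (-7, -9, 8) → (-10, -11, 11))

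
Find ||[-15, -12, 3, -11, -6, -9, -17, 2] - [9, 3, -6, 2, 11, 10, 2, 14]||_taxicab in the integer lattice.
128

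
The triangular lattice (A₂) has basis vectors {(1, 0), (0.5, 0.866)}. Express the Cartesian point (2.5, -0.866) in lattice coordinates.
3b₁ - b₂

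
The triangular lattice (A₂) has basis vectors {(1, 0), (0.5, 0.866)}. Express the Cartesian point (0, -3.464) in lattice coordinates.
2b₁ - 4b₂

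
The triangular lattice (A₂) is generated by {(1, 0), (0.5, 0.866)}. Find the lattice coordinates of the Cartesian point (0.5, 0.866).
b₂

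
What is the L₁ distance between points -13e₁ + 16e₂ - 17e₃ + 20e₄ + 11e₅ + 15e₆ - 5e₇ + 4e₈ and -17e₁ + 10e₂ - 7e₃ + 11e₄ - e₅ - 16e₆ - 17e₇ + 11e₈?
91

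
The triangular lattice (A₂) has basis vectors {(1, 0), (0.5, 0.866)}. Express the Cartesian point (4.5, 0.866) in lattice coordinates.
4b₁ + b₂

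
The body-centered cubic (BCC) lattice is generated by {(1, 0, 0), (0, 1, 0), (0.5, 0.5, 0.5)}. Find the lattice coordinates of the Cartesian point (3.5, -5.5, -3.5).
7b₁ - 2b₂ - 7b₃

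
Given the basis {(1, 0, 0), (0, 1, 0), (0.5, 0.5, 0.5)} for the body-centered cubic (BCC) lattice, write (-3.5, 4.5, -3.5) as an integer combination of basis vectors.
8b₂ - 7b₃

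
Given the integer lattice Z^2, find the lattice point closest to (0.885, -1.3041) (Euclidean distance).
(1, -1)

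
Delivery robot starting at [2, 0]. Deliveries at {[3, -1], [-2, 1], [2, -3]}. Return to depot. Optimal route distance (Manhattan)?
18
(one optimal route: (2, 0) → (3, -1) → (2, -3) → (-2, 1) → (2, 0))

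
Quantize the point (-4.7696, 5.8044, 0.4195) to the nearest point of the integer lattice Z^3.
(-5, 6, 0)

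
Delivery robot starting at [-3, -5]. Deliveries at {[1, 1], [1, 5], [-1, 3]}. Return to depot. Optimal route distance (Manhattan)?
28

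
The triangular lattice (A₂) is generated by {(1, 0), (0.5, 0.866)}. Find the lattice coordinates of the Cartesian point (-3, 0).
-3b₁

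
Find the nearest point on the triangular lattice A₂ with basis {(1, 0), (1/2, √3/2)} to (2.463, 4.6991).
(2.5, 4.33)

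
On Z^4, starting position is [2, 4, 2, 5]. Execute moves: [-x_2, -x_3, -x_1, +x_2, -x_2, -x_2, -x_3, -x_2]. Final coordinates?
(1, 1, 0, 5)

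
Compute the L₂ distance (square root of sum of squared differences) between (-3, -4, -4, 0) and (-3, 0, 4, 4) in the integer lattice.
9.79796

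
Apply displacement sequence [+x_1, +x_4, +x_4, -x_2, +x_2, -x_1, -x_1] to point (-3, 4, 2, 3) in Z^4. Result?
(-4, 4, 2, 5)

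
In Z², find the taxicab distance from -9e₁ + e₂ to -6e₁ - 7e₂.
11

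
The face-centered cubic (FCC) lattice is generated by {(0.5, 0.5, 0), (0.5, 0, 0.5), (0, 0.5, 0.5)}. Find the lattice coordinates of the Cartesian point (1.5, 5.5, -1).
8b₁ - 5b₂ + 3b₃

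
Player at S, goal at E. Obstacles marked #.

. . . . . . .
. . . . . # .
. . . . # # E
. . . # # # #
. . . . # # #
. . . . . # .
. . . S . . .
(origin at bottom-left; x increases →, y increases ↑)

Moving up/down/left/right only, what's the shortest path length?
13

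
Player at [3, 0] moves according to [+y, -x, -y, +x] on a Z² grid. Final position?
(3, 0)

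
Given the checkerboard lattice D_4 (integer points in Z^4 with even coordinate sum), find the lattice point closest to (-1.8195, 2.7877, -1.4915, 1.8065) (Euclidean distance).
(-2, 3, -1, 2)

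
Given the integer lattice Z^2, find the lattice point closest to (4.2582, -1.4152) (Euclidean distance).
(4, -1)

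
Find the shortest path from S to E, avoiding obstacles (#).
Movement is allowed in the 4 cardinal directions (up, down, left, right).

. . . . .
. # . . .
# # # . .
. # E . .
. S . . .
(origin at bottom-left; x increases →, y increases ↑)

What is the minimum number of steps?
2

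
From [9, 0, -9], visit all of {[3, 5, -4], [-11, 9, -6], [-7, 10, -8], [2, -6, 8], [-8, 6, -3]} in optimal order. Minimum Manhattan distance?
80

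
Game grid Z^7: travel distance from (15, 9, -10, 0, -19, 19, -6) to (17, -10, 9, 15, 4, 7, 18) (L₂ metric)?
46.9042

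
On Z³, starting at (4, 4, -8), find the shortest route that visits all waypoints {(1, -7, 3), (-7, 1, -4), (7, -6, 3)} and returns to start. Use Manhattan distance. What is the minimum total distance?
72
(one optimal route: (4, 4, -8) → (-7, 1, -4) → (1, -7, 3) → (7, -6, 3) → (4, 4, -8))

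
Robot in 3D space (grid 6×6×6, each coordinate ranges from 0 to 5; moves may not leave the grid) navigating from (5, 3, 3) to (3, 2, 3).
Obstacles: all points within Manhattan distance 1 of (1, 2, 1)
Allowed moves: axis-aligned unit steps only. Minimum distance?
3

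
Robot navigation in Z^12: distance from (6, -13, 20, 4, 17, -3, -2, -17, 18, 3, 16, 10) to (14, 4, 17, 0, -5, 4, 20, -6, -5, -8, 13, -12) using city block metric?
153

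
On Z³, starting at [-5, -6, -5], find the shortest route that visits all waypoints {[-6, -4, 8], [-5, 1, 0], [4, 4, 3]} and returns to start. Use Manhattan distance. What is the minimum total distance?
66
(one optimal route: (-5, -6, -5) → (-6, -4, 8) → (4, 4, 3) → (-5, 1, 0) → (-5, -6, -5))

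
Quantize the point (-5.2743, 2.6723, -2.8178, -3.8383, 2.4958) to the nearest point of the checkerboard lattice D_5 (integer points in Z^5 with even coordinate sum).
(-5, 3, -3, -4, 3)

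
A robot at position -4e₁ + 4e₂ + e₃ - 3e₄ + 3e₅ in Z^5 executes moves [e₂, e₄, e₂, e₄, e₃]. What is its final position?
(-4, 6, 2, -1, 3)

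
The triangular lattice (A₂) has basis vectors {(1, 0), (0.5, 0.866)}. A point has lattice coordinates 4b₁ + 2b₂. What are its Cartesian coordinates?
(5, 1.732)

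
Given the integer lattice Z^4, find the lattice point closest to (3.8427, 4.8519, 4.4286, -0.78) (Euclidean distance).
(4, 5, 4, -1)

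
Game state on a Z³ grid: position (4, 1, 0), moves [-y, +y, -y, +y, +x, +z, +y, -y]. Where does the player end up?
(5, 1, 1)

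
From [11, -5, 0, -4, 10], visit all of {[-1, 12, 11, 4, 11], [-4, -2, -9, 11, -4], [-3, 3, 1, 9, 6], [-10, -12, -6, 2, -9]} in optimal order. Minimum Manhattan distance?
141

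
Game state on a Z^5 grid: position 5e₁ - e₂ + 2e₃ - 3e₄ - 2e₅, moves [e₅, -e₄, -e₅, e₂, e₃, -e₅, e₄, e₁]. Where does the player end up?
(6, 0, 3, -3, -3)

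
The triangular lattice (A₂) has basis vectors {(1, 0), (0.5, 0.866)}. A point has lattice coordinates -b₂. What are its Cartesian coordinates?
(-0.5, -0.866)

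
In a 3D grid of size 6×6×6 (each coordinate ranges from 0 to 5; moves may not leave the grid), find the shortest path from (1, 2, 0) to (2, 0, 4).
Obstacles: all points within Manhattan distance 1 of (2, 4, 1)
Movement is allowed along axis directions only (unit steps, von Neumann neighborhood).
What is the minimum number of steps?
7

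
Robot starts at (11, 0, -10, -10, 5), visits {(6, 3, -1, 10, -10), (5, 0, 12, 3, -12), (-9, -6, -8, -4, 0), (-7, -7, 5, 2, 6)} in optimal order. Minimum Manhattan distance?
138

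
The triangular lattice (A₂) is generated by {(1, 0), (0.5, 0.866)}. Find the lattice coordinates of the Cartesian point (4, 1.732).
3b₁ + 2b₂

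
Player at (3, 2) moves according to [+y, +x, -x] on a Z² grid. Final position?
(3, 3)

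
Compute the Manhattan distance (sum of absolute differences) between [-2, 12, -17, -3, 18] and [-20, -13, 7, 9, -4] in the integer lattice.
101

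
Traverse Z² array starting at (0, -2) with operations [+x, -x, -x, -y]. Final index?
(-1, -3)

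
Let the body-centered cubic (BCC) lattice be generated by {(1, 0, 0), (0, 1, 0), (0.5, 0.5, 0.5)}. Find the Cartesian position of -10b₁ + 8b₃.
(-6, 4, 4)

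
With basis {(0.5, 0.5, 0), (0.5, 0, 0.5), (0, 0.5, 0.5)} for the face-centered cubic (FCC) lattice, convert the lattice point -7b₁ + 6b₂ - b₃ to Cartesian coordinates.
(-0.5, -4, 2.5)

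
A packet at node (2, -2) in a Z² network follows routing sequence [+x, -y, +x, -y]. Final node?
(4, -4)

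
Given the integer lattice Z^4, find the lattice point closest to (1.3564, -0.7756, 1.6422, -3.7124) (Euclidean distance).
(1, -1, 2, -4)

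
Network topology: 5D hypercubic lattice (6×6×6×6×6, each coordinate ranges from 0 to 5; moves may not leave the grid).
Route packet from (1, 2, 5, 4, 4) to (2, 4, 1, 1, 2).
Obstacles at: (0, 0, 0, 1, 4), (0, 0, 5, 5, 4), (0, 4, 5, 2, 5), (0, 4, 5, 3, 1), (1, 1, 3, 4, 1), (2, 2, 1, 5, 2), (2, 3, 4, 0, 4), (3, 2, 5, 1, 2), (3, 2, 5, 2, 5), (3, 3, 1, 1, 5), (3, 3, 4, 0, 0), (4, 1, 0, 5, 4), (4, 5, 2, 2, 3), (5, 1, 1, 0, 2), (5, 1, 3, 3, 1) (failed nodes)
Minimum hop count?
12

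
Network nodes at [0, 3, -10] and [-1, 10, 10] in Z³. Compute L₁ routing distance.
28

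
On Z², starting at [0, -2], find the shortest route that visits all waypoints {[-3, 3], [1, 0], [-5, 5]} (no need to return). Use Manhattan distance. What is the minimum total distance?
14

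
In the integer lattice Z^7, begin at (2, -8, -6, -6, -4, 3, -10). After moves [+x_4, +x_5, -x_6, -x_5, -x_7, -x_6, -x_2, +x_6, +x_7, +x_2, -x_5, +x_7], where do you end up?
(2, -8, -6, -5, -5, 2, -9)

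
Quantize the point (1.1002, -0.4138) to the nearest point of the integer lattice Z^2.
(1, 0)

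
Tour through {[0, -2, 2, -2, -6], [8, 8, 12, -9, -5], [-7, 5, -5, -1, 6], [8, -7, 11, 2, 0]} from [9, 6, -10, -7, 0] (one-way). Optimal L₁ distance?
130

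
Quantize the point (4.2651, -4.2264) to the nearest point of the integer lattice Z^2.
(4, -4)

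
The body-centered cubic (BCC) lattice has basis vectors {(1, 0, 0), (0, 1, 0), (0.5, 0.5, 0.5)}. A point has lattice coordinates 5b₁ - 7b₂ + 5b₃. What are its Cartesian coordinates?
(7.5, -4.5, 2.5)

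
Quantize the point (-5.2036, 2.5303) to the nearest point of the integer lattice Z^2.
(-5, 3)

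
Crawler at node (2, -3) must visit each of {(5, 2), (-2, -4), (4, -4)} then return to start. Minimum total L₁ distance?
26
(one optimal route: (2, -3) → (5, 2) → (4, -4) → (-2, -4) → (2, -3))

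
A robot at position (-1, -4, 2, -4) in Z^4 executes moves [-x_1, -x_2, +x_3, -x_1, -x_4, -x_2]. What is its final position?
(-3, -6, 3, -5)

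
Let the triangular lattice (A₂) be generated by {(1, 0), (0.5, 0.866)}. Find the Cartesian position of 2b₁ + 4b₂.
(4, 3.464)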